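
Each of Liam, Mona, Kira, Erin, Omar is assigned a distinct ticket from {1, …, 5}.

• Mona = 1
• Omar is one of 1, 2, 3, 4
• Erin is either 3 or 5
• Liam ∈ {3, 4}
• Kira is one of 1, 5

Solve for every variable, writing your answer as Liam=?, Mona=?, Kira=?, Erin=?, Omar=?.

Mona's domain is down to {1}, so Mona = 1. So Kira, Omar can't be 1.
Kira has just one choice, so Kira = 5. Strike 5 from Erin.
That leaves Erin = 3. Eliminate 3 elsewhere: Liam, Omar.
Liam's domain is down to {4}, so Liam = 4. So Omar can't be 4.
Omar must be 2 (only option left).

Liam=4, Mona=1, Kira=5, Erin=3, Omar=2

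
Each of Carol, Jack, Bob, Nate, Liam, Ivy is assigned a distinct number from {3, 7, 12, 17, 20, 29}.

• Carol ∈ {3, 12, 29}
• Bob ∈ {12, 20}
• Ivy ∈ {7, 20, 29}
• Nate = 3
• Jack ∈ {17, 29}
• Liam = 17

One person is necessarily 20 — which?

Nate must be 3 (only option left). Remove 3 from Carol.
That leaves Liam = 17. So Jack can't be 17.
That leaves Jack = 29. Strike 29 from Carol, Ivy.
That leaves Carol = 12. So Bob can't be 12.
So 20 goes to Bob.

Bob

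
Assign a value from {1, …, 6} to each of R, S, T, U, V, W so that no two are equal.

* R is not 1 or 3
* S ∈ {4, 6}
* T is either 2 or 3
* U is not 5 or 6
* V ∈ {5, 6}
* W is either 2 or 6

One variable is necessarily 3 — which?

Among the 6 variables, 1 fits only U (and all 6 values in {1, 2, 3, 4, 5, 6} must be used), so U = 1.
Among the 5 still-open variables, 3 fits only T (and all 5 values in {2, 3, 4, 5, 6} must be used), so T = 3.

T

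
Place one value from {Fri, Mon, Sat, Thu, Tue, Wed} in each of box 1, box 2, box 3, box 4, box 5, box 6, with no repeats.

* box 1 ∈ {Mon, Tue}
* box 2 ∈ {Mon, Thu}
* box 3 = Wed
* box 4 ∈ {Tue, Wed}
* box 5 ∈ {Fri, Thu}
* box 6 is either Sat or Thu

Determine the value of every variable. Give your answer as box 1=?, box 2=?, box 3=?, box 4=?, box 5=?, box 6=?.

box 3's domain is down to {Wed}, so box 3 = Wed. Eliminate Wed elsewhere: box 4.
box 4 has just one choice, so box 4 = Tue. Remove Tue from box 1.
That leaves box 1 = Mon. Eliminate Mon elsewhere: box 2.
That leaves box 2 = Thu. So box 5, box 6 can't be Thu.
box 5 has just one choice, so box 5 = Fri.
box 6's domain is down to {Sat}, so box 6 = Sat.

box 1=Mon, box 2=Thu, box 3=Wed, box 4=Tue, box 5=Fri, box 6=Sat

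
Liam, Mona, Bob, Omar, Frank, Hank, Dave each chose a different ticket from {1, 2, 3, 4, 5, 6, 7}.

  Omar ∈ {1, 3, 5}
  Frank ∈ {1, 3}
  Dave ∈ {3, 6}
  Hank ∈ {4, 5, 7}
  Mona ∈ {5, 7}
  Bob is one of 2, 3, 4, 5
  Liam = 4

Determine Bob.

2

Liam's domain is down to {4}, so Liam = 4. Remove 4 from Bob, Hank.
The 6 still-open variables together cover exactly {1, 2, 3, 5, 6, 7} — 6 values for 6 variables — and 2 appears only in Bob's list, so Bob = 2.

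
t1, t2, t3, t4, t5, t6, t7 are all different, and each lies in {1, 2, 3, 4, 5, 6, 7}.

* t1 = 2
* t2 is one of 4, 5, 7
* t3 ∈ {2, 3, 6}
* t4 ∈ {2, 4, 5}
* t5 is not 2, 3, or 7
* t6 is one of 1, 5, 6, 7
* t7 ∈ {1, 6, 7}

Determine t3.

3

t1 has just one choice, so t1 = 2. Remove 2 from t3, t4.
Among the 6 still-open variables, 3 fits only t3 (and all 6 values in {1, 3, 4, 5, 6, 7} must be used), so t3 = 3.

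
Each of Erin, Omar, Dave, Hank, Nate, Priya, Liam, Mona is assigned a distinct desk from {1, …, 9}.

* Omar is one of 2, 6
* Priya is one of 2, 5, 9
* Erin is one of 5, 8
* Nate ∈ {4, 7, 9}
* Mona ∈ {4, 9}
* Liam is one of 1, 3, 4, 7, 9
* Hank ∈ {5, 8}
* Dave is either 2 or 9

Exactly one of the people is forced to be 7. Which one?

Nate

Erin and Hank share exactly the 2 values {5, 8}; by pigeonhole those values go to them, so strike 5, 8 from Priya.
Dave and Priya between them cover only {2, 9} — a naked pair. Remove those values from Omar, Nate, Liam, Mona.
Omar must be 6 (only option left).
Mona has just one choice, so Mona = 4. So Nate, Liam can't be 4.
So 7 goes to Nate.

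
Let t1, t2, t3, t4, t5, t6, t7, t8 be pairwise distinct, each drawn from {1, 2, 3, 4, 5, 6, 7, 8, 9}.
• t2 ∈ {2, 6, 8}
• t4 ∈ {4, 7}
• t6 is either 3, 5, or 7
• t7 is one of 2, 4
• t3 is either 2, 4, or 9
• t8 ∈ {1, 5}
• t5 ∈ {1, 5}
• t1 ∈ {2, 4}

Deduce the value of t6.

t1 and t7 share exactly the 2 values {2, 4}; by pigeonhole those values go to them, so strike 2, 4 from t2, t3, t4.
That leaves t3 = 9.
t4 must be 7 (only option left). Remove 7 from t6.
t5 and t8 share exactly the 2 values {1, 5}; by pigeonhole those values go to them, so strike 1, 5 from t6.
So t6 = 3.

3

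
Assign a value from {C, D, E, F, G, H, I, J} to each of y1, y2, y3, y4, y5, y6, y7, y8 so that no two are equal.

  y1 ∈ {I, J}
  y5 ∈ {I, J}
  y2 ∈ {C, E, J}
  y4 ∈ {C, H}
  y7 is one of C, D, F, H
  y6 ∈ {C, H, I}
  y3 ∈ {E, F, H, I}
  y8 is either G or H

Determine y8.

G

The 8 variables together cover exactly {C, D, E, F, G, H, I, J} — 8 values for 8 variables — and D appears only in y7's list, so y7 = D.
The 7 still-open variables draw from only 7 values {C, E, F, G, H, I, J}, so each is used; only y3 can be F, hence y3 = F.
Among the 6 still-open variables, E fits only y2 (and all 6 values in {C, E, G, H, I, J} must be used), so y2 = E.
The 5 still-open variables together cover exactly {C, G, H, I, J} — 5 values for 5 variables — and G appears only in y8's list, so y8 = G.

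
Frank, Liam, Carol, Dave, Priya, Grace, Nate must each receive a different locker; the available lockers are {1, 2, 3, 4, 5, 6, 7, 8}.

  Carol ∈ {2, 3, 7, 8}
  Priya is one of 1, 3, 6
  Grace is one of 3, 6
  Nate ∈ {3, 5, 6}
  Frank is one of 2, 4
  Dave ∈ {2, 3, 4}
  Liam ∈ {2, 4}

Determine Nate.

5

Frank and Liam between them cover only {2, 4} — a naked pair. Remove those values from Carol, Dave.
Dave has just one choice, so Dave = 3. Eliminate 3 elsewhere: Carol, Priya, Grace, Nate.
Grace must be 6 (only option left). So Priya, Nate can't be 6.
So Nate = 5.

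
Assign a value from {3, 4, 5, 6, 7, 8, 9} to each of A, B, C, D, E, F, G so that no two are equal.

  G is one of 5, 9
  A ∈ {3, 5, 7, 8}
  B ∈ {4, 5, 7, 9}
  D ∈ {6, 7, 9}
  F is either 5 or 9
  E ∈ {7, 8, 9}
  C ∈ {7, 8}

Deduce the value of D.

Among the 7 variables, 3 fits only A (and all 7 values in {3, 4, 5, 6, 7, 8, 9} must be used), so A = 3.
Among the 6 still-open variables, 4 fits only B (and all 6 values in {4, 5, 6, 7, 8, 9} must be used), so B = 4.
The 5 still-open variables together cover exactly {5, 6, 7, 8, 9} — 5 values for 5 variables — and 6 appears only in D's list, so D = 6.

6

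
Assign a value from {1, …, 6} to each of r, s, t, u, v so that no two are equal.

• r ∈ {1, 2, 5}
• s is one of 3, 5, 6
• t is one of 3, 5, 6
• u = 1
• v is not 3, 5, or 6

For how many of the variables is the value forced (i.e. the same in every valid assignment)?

1

u's domain is down to {1}, so u = 1. Eliminate 1 elsewhere: r, v.
Determined: u=1. The other variables each still have more than one consistent value. That makes 1.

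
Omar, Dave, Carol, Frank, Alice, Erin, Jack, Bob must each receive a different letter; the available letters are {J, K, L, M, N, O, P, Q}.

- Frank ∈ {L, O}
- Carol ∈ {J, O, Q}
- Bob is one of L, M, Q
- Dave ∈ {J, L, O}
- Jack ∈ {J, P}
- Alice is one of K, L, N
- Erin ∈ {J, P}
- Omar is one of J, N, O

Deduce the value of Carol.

Q

The 8 variables together cover exactly {J, K, L, M, N, O, P, Q} — 8 values for 8 variables — and K appears only in Alice's list, so Alice = K.
The 7 still-open variables draw from only 7 values {J, L, M, N, O, P, Q}, so each is used; only Bob can be M, hence Bob = M.
The 6 still-open variables draw from only 6 values {J, L, N, O, P, Q}, so each is used; only Omar can be N, hence Omar = N.
The 5 still-open variables draw from only 5 values {J, L, O, P, Q}, so each is used; only Carol can be Q, hence Carol = Q.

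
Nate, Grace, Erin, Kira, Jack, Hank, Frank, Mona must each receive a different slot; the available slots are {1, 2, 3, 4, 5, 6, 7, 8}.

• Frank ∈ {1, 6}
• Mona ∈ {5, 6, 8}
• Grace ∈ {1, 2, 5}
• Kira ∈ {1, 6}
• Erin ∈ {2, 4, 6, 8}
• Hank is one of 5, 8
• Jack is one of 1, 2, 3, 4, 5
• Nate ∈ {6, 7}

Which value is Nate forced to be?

7

Among the 8 variables, 3 fits only Jack (and all 8 values in {1, 2, 3, 4, 5, 6, 7, 8} must be used), so Jack = 3.
Among the 7 still-open variables, 4 fits only Erin (and all 7 values in {1, 2, 4, 5, 6, 7, 8} must be used), so Erin = 4.
The 6 still-open variables draw from only 6 values {1, 2, 5, 6, 7, 8}, so each is used; only Grace can be 2, hence Grace = 2.
Among the 5 still-open variables, 7 fits only Nate (and all 5 values in {1, 5, 6, 7, 8} must be used), so Nate = 7.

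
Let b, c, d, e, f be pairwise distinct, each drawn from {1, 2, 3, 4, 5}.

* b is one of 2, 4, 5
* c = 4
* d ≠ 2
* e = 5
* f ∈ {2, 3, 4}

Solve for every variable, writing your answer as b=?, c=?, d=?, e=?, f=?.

b=2, c=4, d=1, e=5, f=3

c must be 4 (only option left). So b, d, f can't be 4.
That leaves e = 5. So b, d can't be 5.
b's domain is down to {2}, so b = 2. Eliminate 2 elsewhere: f.
f's domain is down to {3}, so f = 3. Eliminate 3 elsewhere: d.
d has just one choice, so d = 1.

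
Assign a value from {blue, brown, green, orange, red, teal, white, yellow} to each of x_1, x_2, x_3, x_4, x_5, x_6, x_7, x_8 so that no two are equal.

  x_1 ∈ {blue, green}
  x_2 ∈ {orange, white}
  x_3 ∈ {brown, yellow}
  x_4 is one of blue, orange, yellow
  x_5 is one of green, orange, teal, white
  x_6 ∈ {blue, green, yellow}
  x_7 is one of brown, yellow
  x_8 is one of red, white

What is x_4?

orange

The 8 variables together cover exactly {blue, brown, green, orange, red, teal, white, yellow} — 8 values for 8 variables — and red appears only in x_8's list, so x_8 = red.
The 7 still-open variables together cover exactly {blue, brown, green, orange, teal, white, yellow} — 7 values for 7 variables — and teal appears only in x_5's list, so x_5 = teal.
The 6 still-open variables draw from only 6 values {blue, brown, green, orange, white, yellow}, so each is used; only x_2 can be white, hence x_2 = white.
The 5 still-open variables draw from only 5 values {blue, brown, green, orange, yellow}, so each is used; only x_4 can be orange, hence x_4 = orange.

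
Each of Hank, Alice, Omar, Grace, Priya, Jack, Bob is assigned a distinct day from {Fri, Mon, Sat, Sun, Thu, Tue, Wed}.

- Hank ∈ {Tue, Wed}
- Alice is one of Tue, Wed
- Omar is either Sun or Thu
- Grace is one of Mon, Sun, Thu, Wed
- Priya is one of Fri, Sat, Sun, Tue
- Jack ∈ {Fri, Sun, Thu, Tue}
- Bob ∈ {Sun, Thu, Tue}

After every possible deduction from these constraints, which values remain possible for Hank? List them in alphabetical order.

Tue, Wed

Among the 7 variables, Mon fits only Grace (and all 7 values in {Fri, Mon, Sat, Sun, Thu, Tue, Wed} must be used), so Grace = Mon.
Among the 6 still-open variables, Sat fits only Priya (and all 6 values in {Fri, Sat, Sun, Thu, Tue, Wed} must be used), so Priya = Sat.
The 5 still-open variables together cover exactly {Fri, Sun, Thu, Tue, Wed} — 5 values for 5 variables — and Fri appears only in Jack's list, so Jack = Fri.
The 2 variables Hank and Alice are confined to {Tue, Wed}, which locks those values in; drop them from Bob.
No further eliminations apply; Hank can still be any of Tue, Wed.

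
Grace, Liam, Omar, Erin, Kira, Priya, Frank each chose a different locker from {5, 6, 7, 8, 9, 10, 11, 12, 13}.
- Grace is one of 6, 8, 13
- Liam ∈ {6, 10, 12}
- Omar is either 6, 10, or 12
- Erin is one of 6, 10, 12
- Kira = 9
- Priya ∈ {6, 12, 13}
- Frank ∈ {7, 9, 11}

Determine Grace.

Kira's domain is down to {9}, so Kira = 9. Remove 9 from Frank.
The 3 variables Liam, Omar, Erin are confined to {6, 10, 12}, which locks those values in; drop them from Grace, Priya.
That leaves Priya = 13. So Grace can't be 13.
So Grace = 8.

8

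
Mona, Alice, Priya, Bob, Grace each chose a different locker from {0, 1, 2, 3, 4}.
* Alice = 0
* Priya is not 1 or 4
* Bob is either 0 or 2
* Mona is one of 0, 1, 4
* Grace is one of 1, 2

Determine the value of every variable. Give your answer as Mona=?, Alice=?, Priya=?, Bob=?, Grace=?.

Alice has just one choice, so Alice = 0. Remove 0 from Mona, Priya, Bob.
Bob has just one choice, so Bob = 2. Eliminate 2 elsewhere: Priya, Grace.
Grace must be 1 (only option left). Strike 1 from Mona.
Mona has just one choice, so Mona = 4.
Priya must be 3 (only option left).

Mona=4, Alice=0, Priya=3, Bob=2, Grace=1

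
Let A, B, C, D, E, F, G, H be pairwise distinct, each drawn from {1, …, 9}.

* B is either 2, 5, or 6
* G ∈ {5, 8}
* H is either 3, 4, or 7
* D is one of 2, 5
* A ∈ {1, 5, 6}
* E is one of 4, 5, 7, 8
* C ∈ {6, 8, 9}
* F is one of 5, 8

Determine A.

F and G between them cover only {5, 8} — a naked pair. Remove those values from A, B, C, D, E.
D must be 2 (only option left). So B can't be 2.
B must be 6 (only option left). Eliminate 6 elsewhere: A, C.
So A = 1.

1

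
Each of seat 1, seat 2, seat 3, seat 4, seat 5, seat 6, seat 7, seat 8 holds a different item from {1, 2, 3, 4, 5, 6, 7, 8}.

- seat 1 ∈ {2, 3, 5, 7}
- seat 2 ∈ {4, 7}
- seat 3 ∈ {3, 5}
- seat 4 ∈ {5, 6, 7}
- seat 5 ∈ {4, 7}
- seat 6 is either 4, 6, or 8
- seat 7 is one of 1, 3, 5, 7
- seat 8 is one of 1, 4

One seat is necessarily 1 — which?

The 8 variables together cover exactly {1, 2, 3, 4, 5, 6, 7, 8} — 8 values for 8 variables — and 2 appears only in seat 1's list, so seat 1 = 2.
Among the 7 still-open variables, 8 fits only seat 6 (and all 7 values in {1, 3, 4, 5, 6, 7, 8} must be used), so seat 6 = 8.
The 6 still-open variables draw from only 6 values {1, 3, 4, 5, 6, 7}, so each is used; only seat 4 can be 6, hence seat 4 = 6.
The 2 variables seat 2 and seat 5 are confined to {4, 7}, which locks those values in; drop them from seat 7, seat 8.
So 1 goes to seat 8.

seat 8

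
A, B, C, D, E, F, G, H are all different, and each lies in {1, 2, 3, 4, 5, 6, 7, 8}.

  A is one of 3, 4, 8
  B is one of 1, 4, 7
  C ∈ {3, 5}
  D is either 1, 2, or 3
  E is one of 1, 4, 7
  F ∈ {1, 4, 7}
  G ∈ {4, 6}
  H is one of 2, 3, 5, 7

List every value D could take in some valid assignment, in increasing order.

2, 3

The 8 variables draw from only 8 values {1, 2, 3, 4, 5, 6, 7, 8}, so each is used; only G can be 6, hence G = 6.
The 7 still-open variables draw from only 7 values {1, 2, 3, 4, 5, 7, 8}, so each is used; only A can be 8, hence A = 8.
B, E, F between them cover only {1, 4, 7} — a naked triple. Remove those values from D, H.
No further eliminations apply; D can still be any of 2, 3.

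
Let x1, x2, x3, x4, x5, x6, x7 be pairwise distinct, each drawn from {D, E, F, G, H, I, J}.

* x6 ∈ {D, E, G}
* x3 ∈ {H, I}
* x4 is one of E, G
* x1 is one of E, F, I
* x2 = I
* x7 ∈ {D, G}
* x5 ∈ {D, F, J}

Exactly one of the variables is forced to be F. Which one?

x2 has just one choice, so x2 = I. Remove I from x1, x3.
x3 must be H (only option left).
The 5 still-open variables draw from only 5 values {D, E, F, G, J}, so each is used; only x5 can be J, hence x5 = J.
The 4 still-open variables draw from only 4 values {D, E, F, G}, so each is used; only x1 can be F, hence x1 = F.

x1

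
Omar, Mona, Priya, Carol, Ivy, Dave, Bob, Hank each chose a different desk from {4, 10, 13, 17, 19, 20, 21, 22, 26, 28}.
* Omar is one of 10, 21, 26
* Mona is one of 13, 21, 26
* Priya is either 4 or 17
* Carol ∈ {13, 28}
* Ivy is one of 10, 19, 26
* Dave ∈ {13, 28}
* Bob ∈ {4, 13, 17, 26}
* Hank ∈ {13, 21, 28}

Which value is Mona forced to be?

26

The 8 variables together cover exactly {4, 10, 13, 17, 19, 21, 26, 28} — 8 values for 8 variables — and 19 appears only in Ivy's list, so Ivy = 19.
The 7 still-open variables draw from only 7 values {4, 10, 13, 17, 21, 26, 28}, so each is used; only Omar can be 10, hence Omar = 10.
Carol and Dave between them cover only {13, 28} — a naked pair. Remove those values from Mona, Bob, Hank.
Hank has just one choice, so Hank = 21. Remove 21 from Mona.
So Mona = 26.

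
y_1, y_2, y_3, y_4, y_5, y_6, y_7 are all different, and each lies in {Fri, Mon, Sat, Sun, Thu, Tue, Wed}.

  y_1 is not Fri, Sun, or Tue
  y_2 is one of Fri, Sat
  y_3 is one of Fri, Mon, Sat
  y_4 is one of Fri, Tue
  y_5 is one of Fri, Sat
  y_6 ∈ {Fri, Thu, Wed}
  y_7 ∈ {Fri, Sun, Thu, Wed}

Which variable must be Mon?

y_3

The 7 variables together cover exactly {Fri, Mon, Sat, Sun, Thu, Tue, Wed} — 7 values for 7 variables — and Sun appears only in y_7's list, so y_7 = Sun.
The 6 still-open variables draw from only 6 values {Fri, Mon, Sat, Thu, Tue, Wed}, so each is used; only y_4 can be Tue, hence y_4 = Tue.
The 2 variables y_2 and y_5 are confined to {Fri, Sat}, which locks those values in; drop them from y_1, y_3, y_6.
So Mon goes to y_3.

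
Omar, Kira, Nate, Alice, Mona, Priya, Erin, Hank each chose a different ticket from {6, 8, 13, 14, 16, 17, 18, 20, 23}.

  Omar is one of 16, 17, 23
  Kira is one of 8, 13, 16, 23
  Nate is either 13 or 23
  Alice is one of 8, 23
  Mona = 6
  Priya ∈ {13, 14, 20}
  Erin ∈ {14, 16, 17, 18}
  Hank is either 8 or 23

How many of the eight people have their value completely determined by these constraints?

Mona's domain is down to {6}, so Mona = 6.
The 2 variables Alice and Hank are confined to {8, 23}, which locks those values in; drop them from Omar, Kira, Nate.
Nate has just one choice, so Nate = 13. So Kira, Priya can't be 13.
Kira's domain is down to {16}, so Kira = 16. Eliminate 16 elsewhere: Omar, Erin.
Omar must be 17 (only option left). Eliminate 17 elsewhere: Erin.
Determined: Omar=17, Kira=16, Nate=13, Mona=6. The other people each still have more than one consistent value. That makes 4.

4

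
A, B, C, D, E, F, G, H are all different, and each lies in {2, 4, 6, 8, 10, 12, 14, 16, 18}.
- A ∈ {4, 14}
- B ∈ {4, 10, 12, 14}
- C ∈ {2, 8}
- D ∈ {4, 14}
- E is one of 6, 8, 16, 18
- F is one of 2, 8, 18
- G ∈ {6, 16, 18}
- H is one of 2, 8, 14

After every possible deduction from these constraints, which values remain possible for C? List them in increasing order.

2, 8

The 2 variables A and D are confined to {4, 14}, which locks those values in; drop them from B, H.
C and H between them cover only {2, 8} — a naked pair. Remove those values from E, F.
That leaves F = 18. So E, G can't be 18.
No further eliminations apply; C can still be any of 2, 8.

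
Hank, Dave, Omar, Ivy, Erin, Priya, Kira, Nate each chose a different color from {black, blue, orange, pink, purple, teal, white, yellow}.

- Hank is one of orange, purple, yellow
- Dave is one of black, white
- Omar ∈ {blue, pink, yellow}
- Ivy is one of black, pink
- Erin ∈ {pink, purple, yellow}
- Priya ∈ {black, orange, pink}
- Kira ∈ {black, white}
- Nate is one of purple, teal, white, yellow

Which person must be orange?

The 8 variables together cover exactly {black, blue, orange, pink, purple, teal, white, yellow} — 8 values for 8 variables — and blue appears only in Omar's list, so Omar = blue.
The 7 still-open variables together cover exactly {black, orange, pink, purple, teal, white, yellow} — 7 values for 7 variables — and teal appears only in Nate's list, so Nate = teal.
Dave and Kira share exactly the 2 values {black, white}; by pigeonhole those values go to them, so strike black, white from Ivy, Priya.
Ivy must be pink (only option left). So Erin, Priya can't be pink.
So orange goes to Priya.

Priya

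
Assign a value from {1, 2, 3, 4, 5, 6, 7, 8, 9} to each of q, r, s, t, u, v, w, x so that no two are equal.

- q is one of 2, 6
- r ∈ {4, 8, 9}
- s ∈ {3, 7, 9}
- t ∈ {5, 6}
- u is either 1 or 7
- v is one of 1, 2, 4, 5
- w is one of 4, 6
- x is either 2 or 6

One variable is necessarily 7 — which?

u

The 2 variables q and x are confined to {2, 6}, which locks those values in; drop them from t, v, w.
t must be 5 (only option left). Eliminate 5 elsewhere: v.
w's domain is down to {4}, so w = 4. Strike 4 from r, v.
v's domain is down to {1}, so v = 1. Remove 1 from u.
So 7 goes to u.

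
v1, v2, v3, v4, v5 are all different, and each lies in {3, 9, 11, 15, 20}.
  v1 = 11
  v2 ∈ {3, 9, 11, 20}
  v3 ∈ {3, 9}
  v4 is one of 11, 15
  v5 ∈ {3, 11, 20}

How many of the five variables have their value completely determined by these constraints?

v1 has just one choice, so v1 = 11. Remove 11 from v2, v4, v5.
v4's domain is down to {15}, so v4 = 15.
Determined: v1=11, v4=15. The other variables each still have more than one consistent value. That makes 2.

2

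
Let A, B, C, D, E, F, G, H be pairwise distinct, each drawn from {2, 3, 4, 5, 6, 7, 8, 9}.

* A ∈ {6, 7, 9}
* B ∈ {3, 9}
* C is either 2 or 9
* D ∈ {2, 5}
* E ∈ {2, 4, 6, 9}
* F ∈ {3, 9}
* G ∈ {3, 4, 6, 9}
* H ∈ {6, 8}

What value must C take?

The 8 variables draw from only 8 values {2, 3, 4, 5, 6, 7, 8, 9}, so each is used; only D can be 5, hence D = 5.
Among the 7 still-open variables, 7 fits only A (and all 7 values in {2, 3, 4, 6, 7, 8, 9} must be used), so A = 7.
The 6 still-open variables together cover exactly {2, 3, 4, 6, 8, 9} — 6 values for 6 variables — and 8 appears only in H's list, so H = 8.
The 2 variables B and F are confined to {3, 9}, which locks those values in; drop them from C, E, G.
So C = 2.

2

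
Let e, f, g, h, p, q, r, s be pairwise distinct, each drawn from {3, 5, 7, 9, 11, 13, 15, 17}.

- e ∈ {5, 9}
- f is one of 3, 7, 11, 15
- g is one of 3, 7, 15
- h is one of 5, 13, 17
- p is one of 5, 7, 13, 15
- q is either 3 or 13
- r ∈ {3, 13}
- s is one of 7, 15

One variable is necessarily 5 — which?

p

The 8 variables draw from only 8 values {3, 5, 7, 9, 11, 13, 15, 17}, so each is used; only e can be 9, hence e = 9.
The 7 still-open variables draw from only 7 values {3, 5, 7, 11, 13, 15, 17}, so each is used; only f can be 11, hence f = 11.
Among the 6 still-open variables, 17 fits only h (and all 6 values in {3, 5, 7, 13, 15, 17} must be used), so h = 17.
Among the 5 still-open variables, 5 fits only p (and all 5 values in {3, 5, 7, 13, 15} must be used), so p = 5.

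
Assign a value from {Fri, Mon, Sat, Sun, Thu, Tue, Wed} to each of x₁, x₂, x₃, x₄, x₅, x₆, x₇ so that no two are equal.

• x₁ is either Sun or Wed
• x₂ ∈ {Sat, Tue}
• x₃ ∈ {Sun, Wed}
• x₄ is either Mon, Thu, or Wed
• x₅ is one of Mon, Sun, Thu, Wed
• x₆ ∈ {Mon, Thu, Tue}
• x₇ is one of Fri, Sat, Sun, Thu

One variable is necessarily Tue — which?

The 7 variables together cover exactly {Fri, Mon, Sat, Sun, Thu, Tue, Wed} — 7 values for 7 variables — and Fri appears only in x₇'s list, so x₇ = Fri.
The 6 still-open variables together cover exactly {Mon, Sat, Sun, Thu, Tue, Wed} — 6 values for 6 variables — and Sat appears only in x₂'s list, so x₂ = Sat.
The 5 still-open variables together cover exactly {Mon, Sun, Thu, Tue, Wed} — 5 values for 5 variables — and Tue appears only in x₆'s list, so x₆ = Tue.

x₆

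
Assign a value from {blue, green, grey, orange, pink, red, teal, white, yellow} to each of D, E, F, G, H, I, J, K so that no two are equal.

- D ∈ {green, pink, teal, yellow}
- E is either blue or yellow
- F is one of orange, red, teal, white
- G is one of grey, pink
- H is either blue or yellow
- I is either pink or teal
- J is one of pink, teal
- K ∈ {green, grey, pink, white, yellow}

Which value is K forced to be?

white

E and H share exactly the 2 values {blue, yellow}; by pigeonhole those values go to them, so strike blue, yellow from D, K.
The 2 variables I and J are confined to {pink, teal}, which locks those values in; drop them from D, F, G, K.
D must be green (only option left). Remove green from K.
G's domain is down to {grey}, so G = grey. Remove grey from K.
So K = white.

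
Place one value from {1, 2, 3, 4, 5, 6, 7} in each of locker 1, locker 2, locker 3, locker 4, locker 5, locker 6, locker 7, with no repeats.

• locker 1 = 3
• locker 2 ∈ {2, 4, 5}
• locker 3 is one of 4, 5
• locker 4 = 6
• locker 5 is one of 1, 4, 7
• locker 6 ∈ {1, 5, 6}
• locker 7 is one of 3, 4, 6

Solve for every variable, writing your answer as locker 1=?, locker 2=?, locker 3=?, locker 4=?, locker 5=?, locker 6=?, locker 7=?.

locker 1's domain is down to {3}, so locker 1 = 3. Eliminate 3 elsewhere: locker 7.
That leaves locker 4 = 6. Strike 6 from locker 6, locker 7.
locker 7's domain is down to {4}, so locker 7 = 4. Remove 4 from locker 2, locker 3, locker 5.
locker 3 must be 5 (only option left). Strike 5 from locker 2, locker 6.
locker 6's domain is down to {1}, so locker 6 = 1. So locker 5 can't be 1.
That leaves locker 2 = 2.
That leaves locker 5 = 7.

locker 1=3, locker 2=2, locker 3=5, locker 4=6, locker 5=7, locker 6=1, locker 7=4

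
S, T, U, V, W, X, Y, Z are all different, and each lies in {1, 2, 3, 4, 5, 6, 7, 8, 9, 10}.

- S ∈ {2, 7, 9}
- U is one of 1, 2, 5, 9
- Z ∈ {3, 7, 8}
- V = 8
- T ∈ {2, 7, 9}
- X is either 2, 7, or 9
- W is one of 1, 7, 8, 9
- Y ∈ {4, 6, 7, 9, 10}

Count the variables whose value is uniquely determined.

V's domain is down to {8}, so V = 8. So W, Z can't be 8.
S, T, X share exactly the 3 values {2, 7, 9}; by pigeonhole those values go to them, so strike 2, 7, 9 from U, W, Y, Z.
W has just one choice, so W = 1. Remove 1 from U.
Z's domain is down to {3}, so Z = 3.
U has just one choice, so U = 5.
Determined: U=5, V=8, W=1, Z=3. The other variables each still have more than one consistent value. That makes 4.

4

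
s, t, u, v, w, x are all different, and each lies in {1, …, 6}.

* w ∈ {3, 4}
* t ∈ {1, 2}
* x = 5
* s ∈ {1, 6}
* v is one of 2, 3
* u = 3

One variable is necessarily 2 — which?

v

u's domain is down to {3}, so u = 3. Remove 3 from v, w.
So 2 goes to v.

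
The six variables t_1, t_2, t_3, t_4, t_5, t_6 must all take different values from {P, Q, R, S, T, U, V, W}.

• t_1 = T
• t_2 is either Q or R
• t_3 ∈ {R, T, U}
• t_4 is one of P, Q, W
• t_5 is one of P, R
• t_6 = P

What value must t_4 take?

W

t_1 has just one choice, so t_1 = T. So t_3 can't be T.
t_6 must be P (only option left). Eliminate P elsewhere: t_4, t_5.
That leaves t_5 = R. Remove R from t_2, t_3.
t_2 must be Q (only option left). Remove Q from t_4.
So t_4 = W.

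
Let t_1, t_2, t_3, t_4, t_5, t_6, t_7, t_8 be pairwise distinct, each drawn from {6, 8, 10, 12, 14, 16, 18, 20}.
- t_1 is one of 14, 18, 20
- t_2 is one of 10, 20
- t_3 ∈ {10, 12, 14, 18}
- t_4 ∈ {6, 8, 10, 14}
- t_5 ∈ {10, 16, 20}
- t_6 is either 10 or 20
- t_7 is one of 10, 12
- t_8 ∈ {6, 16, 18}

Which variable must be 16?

Among the 8 variables, 8 fits only t_4 (and all 8 values in {6, 8, 10, 12, 14, 16, 18, 20} must be used), so t_4 = 8.
The 7 still-open variables draw from only 7 values {6, 10, 12, 14, 16, 18, 20}, so each is used; only t_8 can be 6, hence t_8 = 6.
The 6 still-open variables together cover exactly {10, 12, 14, 16, 18, 20} — 6 values for 6 variables — and 16 appears only in t_5's list, so t_5 = 16.

t_5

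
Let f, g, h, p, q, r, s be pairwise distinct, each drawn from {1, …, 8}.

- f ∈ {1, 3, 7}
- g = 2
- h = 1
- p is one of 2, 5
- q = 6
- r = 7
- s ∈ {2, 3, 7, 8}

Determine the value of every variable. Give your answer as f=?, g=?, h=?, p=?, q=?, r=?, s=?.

f=3, g=2, h=1, p=5, q=6, r=7, s=8

g must be 2 (only option left). Remove 2 from p, s.
h has just one choice, so h = 1. Remove 1 from f.
p's domain is down to {5}, so p = 5.
q must be 6 (only option left).
r's domain is down to {7}, so r = 7. Eliminate 7 elsewhere: f, s.
f has just one choice, so f = 3. So s can't be 3.
s has just one choice, so s = 8.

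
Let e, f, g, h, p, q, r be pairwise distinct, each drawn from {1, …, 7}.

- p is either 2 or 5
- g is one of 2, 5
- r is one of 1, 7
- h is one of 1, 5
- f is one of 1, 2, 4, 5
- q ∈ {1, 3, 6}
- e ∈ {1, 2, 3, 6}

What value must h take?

1

Among the 7 variables, 4 fits only f (and all 7 values in {1, 2, 3, 4, 5, 6, 7} must be used), so f = 4.
The 6 still-open variables together cover exactly {1, 2, 3, 5, 6, 7} — 6 values for 6 variables — and 7 appears only in r's list, so r = 7.
g and p between them cover only {2, 5} — a naked pair. Remove those values from e, h.
So h = 1.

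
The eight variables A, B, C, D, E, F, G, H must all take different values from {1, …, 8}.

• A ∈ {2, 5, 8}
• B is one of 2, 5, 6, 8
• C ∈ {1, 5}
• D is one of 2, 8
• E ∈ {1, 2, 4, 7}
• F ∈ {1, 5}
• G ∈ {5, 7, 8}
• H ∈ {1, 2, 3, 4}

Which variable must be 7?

Among the 8 variables, 3 fits only H (and all 8 values in {1, 2, 3, 4, 5, 6, 7, 8} must be used), so H = 3.
The 7 still-open variables draw from only 7 values {1, 2, 4, 5, 6, 7, 8}, so each is used; only E can be 4, hence E = 4.
The 6 still-open variables together cover exactly {1, 2, 5, 6, 7, 8} — 6 values for 6 variables — and 6 appears only in B's list, so B = 6.
The 5 still-open variables together cover exactly {1, 2, 5, 7, 8} — 5 values for 5 variables — and 7 appears only in G's list, so G = 7.

G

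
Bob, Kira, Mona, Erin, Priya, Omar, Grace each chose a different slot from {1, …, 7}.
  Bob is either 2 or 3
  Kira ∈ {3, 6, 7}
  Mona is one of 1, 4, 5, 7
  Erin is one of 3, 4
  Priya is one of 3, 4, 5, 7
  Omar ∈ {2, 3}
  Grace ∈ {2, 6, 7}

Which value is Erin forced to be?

The 7 variables together cover exactly {1, 2, 3, 4, 5, 6, 7} — 7 values for 7 variables — and 1 appears only in Mona's list, so Mona = 1.
The 6 still-open variables draw from only 6 values {2, 3, 4, 5, 6, 7}, so each is used; only Priya can be 5, hence Priya = 5.
The 5 still-open variables together cover exactly {2, 3, 4, 6, 7} — 5 values for 5 variables — and 4 appears only in Erin's list, so Erin = 4.

4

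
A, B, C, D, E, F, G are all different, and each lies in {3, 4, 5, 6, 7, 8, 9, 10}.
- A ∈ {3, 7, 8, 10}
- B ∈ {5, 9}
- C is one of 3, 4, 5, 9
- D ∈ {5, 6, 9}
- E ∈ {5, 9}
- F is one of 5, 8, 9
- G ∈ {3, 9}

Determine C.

4

The 2 variables B and E are confined to {5, 9}, which locks those values in; drop them from C, D, F, G.
D's domain is down to {6}, so D = 6.
F's domain is down to {8}, so F = 8. Remove 8 from A.
G must be 3 (only option left). Strike 3 from A, C.
So C = 4.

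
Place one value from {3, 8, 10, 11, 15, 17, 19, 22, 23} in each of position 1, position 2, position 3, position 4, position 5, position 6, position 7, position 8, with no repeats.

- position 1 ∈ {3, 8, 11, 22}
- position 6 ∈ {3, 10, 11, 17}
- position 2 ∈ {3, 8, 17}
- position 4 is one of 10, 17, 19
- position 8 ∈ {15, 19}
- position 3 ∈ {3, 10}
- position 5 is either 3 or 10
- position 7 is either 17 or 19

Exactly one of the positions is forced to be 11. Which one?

position 6

Among the 8 variables, 15 fits only position 8 (and all 8 values in {3, 8, 10, 11, 15, 17, 19, 22} must be used), so position 8 = 15.
The 7 still-open variables draw from only 7 values {3, 8, 10, 11, 17, 19, 22}, so each is used; only position 1 can be 22, hence position 1 = 22.
The 6 still-open variables draw from only 6 values {3, 8, 10, 11, 17, 19}, so each is used; only position 2 can be 8, hence position 2 = 8.
The 5 still-open variables together cover exactly {3, 10, 11, 17, 19} — 5 values for 5 variables — and 11 appears only in position 6's list, so position 6 = 11.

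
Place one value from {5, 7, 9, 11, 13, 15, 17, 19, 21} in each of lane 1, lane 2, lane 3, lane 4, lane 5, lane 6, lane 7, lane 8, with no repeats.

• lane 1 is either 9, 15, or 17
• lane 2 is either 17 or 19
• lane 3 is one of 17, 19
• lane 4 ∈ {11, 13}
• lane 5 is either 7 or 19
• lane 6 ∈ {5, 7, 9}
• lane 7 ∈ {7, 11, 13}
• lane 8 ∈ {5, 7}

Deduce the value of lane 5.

7

Among the 8 variables, 15 fits only lane 1 (and all 8 values in {5, 7, 9, 11, 13, 15, 17, 19} must be used), so lane 1 = 15.
The 7 still-open variables draw from only 7 values {5, 7, 9, 11, 13, 17, 19}, so each is used; only lane 6 can be 9, hence lane 6 = 9.
The 6 still-open variables draw from only 6 values {5, 7, 11, 13, 17, 19}, so each is used; only lane 8 can be 5, hence lane 8 = 5.
The 2 variables lane 2 and lane 3 are confined to {17, 19}, which locks those values in; drop them from lane 5.
So lane 5 = 7.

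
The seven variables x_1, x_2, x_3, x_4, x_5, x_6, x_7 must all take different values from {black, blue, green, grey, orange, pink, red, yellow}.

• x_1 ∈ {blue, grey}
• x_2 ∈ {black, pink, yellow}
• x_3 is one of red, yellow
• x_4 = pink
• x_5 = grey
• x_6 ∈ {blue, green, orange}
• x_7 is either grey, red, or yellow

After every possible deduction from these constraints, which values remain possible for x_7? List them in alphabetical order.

x_4 must be pink (only option left). Strike pink from x_2.
x_5 has just one choice, so x_5 = grey. Eliminate grey elsewhere: x_1, x_7.
x_1's domain is down to {blue}, so x_1 = blue. Eliminate blue elsewhere: x_6.
The 2 variables x_3 and x_7 are confined to {red, yellow}, which locks those values in; drop them from x_2.
x_2 has just one choice, so x_2 = black.
No further eliminations apply; x_7 can still be any of red, yellow.

red, yellow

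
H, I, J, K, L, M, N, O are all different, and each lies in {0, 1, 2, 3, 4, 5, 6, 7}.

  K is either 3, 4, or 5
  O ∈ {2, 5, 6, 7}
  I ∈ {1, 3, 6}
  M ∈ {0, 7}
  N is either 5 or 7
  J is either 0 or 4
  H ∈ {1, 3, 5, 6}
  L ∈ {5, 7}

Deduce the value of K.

3

The 8 variables draw from only 8 values {0, 1, 2, 3, 4, 5, 6, 7}, so each is used; only O can be 2, hence O = 2.
L and N share exactly the 2 values {5, 7}; by pigeonhole those values go to them, so strike 5, 7 from H, K, M.
M's domain is down to {0}, so M = 0. Remove 0 from J.
That leaves J = 4. Eliminate 4 elsewhere: K.
So K = 3.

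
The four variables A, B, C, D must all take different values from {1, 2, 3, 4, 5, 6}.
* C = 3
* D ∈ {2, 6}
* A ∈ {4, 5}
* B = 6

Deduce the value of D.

B has just one choice, so B = 6. Strike 6 from D.
So D = 2.

2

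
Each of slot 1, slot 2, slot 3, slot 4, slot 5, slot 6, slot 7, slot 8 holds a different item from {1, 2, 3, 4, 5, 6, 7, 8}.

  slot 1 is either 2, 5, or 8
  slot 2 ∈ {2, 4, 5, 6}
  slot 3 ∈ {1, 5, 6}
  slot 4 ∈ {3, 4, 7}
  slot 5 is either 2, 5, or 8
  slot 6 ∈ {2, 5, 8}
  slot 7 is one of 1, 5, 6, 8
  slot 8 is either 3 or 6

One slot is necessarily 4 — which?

Among the 8 variables, 7 fits only slot 4 (and all 8 values in {1, 2, 3, 4, 5, 6, 7, 8} must be used), so slot 4 = 7.
The 7 still-open variables draw from only 7 values {1, 2, 3, 4, 5, 6, 8}, so each is used; only slot 8 can be 3, hence slot 8 = 3.
The 6 still-open variables together cover exactly {1, 2, 4, 5, 6, 8} — 6 values for 6 variables — and 4 appears only in slot 2's list, so slot 2 = 4.

slot 2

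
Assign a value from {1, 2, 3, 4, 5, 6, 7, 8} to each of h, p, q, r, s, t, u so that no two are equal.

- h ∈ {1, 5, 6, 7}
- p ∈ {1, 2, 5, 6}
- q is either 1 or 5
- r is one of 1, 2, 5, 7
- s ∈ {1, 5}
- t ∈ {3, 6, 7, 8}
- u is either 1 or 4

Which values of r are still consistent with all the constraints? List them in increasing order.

q and s between them cover only {1, 5} — a naked pair. Remove those values from h, p, r, u.
u's domain is down to {4}, so u = 4.
h, p, r share exactly the 3 values {2, 6, 7}; by pigeonhole those values go to them, so strike 2, 6, 7 from t.
No further eliminations apply; r can still be any of 2, 7.

2, 7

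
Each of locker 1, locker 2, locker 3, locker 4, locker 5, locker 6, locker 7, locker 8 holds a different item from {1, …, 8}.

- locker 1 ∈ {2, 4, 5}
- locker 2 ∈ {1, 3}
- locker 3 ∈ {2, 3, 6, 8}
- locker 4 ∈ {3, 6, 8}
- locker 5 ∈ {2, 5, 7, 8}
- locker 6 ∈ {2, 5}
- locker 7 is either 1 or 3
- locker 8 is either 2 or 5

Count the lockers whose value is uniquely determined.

2

Among the 8 variables, 4 fits only locker 1 (and all 8 values in {1, 2, 3, 4, 5, 6, 7, 8} must be used), so locker 1 = 4.
Among the 7 still-open variables, 7 fits only locker 5 (and all 7 values in {1, 2, 3, 5, 6, 7, 8} must be used), so locker 5 = 7.
locker 2 and locker 7 share exactly the 2 values {1, 3}; by pigeonhole those values go to them, so strike 1, 3 from locker 3, locker 4.
The 2 variables locker 6 and locker 8 are confined to {2, 5}, which locks those values in; drop them from locker 3.
Determined: locker 1=4, locker 5=7. The other lockers each still have more than one consistent value. That makes 2.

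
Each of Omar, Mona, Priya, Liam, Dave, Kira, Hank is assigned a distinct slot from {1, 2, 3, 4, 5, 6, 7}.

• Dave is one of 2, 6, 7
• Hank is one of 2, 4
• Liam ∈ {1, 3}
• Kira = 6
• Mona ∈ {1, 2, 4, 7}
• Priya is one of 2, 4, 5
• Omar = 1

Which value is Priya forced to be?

5

Omar must be 1 (only option left). Strike 1 from Mona, Liam.
Liam must be 3 (only option left).
Kira has just one choice, so Kira = 6. So Dave can't be 6.
The 4 still-open variables draw from only 4 values {2, 4, 5, 7}, so each is used; only Priya can be 5, hence Priya = 5.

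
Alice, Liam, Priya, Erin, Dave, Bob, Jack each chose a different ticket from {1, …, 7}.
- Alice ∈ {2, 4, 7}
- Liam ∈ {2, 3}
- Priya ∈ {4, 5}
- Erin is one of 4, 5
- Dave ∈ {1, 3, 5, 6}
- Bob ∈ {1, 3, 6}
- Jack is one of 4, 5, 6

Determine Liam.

2

The 7 variables draw from only 7 values {1, 2, 3, 4, 5, 6, 7}, so each is used; only Alice can be 7, hence Alice = 7.
The 6 still-open variables together cover exactly {1, 2, 3, 4, 5, 6} — 6 values for 6 variables — and 2 appears only in Liam's list, so Liam = 2.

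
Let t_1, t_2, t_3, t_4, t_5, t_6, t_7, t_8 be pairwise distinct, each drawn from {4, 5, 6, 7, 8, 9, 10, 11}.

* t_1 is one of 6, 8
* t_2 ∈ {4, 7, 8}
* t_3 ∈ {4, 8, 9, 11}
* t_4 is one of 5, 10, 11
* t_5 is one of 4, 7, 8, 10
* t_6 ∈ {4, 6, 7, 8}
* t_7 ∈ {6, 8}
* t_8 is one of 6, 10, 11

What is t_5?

10

The 8 variables draw from only 8 values {4, 5, 6, 7, 8, 9, 10, 11}, so each is used; only t_4 can be 5, hence t_4 = 5.
The 7 still-open variables draw from only 7 values {4, 6, 7, 8, 9, 10, 11}, so each is used; only t_3 can be 9, hence t_3 = 9.
The 6 still-open variables together cover exactly {4, 6, 7, 8, 10, 11} — 6 values for 6 variables — and 11 appears only in t_8's list, so t_8 = 11.
Among the 5 still-open variables, 10 fits only t_5 (and all 5 values in {4, 6, 7, 8, 10} must be used), so t_5 = 10.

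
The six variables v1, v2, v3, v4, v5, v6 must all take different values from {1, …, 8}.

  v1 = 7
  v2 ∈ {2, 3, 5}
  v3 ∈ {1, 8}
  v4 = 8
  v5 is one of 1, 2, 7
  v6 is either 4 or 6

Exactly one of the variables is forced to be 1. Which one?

v3

v1 must be 7 (only option left). So v5 can't be 7.
v4 must be 8 (only option left). Remove 8 from v3.
So 1 goes to v3.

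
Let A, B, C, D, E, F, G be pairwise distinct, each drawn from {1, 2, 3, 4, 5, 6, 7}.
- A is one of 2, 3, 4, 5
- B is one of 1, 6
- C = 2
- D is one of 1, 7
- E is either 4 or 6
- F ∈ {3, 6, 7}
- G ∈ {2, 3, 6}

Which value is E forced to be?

C's domain is down to {2}, so C = 2. Strike 2 from A, G.
The 6 still-open variables draw from only 6 values {1, 3, 4, 5, 6, 7}, so each is used; only A can be 5, hence A = 5.
Among the 5 still-open variables, 4 fits only E (and all 5 values in {1, 3, 4, 6, 7} must be used), so E = 4.

4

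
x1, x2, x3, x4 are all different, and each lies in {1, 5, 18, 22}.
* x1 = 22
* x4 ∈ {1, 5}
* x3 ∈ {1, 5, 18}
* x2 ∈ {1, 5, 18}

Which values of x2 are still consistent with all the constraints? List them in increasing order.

x1's domain is down to {22}, so x1 = 22.
No further eliminations apply; x2 can still be any of 1, 5, 18.

1, 5, 18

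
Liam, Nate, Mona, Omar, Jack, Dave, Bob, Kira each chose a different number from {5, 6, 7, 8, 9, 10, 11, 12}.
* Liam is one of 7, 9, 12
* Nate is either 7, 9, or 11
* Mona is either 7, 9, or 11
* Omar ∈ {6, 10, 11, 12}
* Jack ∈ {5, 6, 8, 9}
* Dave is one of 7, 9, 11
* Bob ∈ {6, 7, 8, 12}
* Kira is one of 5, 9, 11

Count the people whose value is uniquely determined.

3

The 8 variables draw from only 8 values {5, 6, 7, 8, 9, 10, 11, 12}, so each is used; only Omar can be 10, hence Omar = 10.
Nate, Mona, Dave share exactly the 3 values {7, 9, 11}; by pigeonhole those values go to them, so strike 7, 9, 11 from Liam, Jack, Bob, Kira.
Liam has just one choice, so Liam = 12. So Bob can't be 12.
Kira has just one choice, so Kira = 5. Strike 5 from Jack.
Determined: Liam=12, Omar=10, Kira=5. The other people each still have more than one consistent value. That makes 3.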